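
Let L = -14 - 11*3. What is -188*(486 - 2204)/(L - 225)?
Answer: -40373/34 ≈ -1187.4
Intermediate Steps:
L = -47 (L = -14 - 33 = -47)
-188*(486 - 2204)/(L - 225) = -188*(486 - 2204)/(-47 - 225) = -(-322984)/(-272) = -(-322984)*(-1)/272 = -188*859/136 = -40373/34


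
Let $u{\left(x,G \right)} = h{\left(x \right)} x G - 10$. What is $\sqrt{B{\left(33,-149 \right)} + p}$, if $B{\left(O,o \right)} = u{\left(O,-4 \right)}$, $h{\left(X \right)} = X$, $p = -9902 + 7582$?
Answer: $i \sqrt{6686} \approx 81.768 i$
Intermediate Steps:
$p = -2320$
$u{\left(x,G \right)} = -10 + G x^{2}$ ($u{\left(x,G \right)} = x x G - 10 = x^{2} G - 10 = G x^{2} - 10 = -10 + G x^{2}$)
$B{\left(O,o \right)} = -10 - 4 O^{2}$
$\sqrt{B{\left(33,-149 \right)} + p} = \sqrt{\left(-10 - 4 \cdot 33^{2}\right) - 2320} = \sqrt{\left(-10 - 4356\right) - 2320} = \sqrt{-4366 - 2320} = \sqrt{-6686} = i \sqrt{6686}$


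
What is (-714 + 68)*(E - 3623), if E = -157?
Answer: 2441880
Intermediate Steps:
(-714 + 68)*(E - 3623) = (-714 + 68)*(-157 - 3623) = -646*(-3780) = 2441880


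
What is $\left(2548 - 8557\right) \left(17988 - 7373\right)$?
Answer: $-63785535$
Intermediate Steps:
$\left(2548 - 8557\right) \left(17988 - 7373\right) = \left(-6009\right) 10615 = -63785535$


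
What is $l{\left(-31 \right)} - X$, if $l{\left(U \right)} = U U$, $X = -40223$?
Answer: $41184$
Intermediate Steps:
$l{\left(U \right)} = U^{2}$
$l{\left(-31 \right)} - X = \left(-31\right)^{2} - -40223 = 961 + 40223 = 41184$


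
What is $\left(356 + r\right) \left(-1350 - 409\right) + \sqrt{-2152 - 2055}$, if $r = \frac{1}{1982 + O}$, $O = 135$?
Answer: $- \frac{1325675627}{2117} + i \sqrt{4207} \approx -6.2621 \cdot 10^{5} + 64.861 i$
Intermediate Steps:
$r = \frac{1}{2117}$ ($r = \frac{1}{1982 + 135} = \frac{1}{2117} \approx 0.00047237$)
$\left(356 + r\right) \left(-1350 - 409\right) + \sqrt{-2152 - 2055} = \left(356 + \frac{1}{2117}\right) \left(-1350 - 409\right) + \sqrt{-2152 - 2055} = \frac{753653}{2117} \left(-1759\right) + \sqrt{-4207} = - \frac{1325675627}{2117} + i \sqrt{4207}$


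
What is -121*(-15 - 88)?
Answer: 12463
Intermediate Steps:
-121*(-15 - 88) = -121*(-103) = 12463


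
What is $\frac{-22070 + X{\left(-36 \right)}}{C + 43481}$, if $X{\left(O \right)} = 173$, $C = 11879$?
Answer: $- \frac{21897}{55360} \approx -0.39554$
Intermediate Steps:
$\frac{-22070 + X{\left(-36 \right)}}{C + 43481} = \frac{-22070 + 173}{11879 + 43481} = - \frac{21897}{55360}$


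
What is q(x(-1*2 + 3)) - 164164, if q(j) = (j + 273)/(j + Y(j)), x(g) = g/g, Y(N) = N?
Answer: -164027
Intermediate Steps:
x(g) = 1
q(j) = (273 + j)/(2*j) (q(j) = (j + 273)/(j + j) = (273 + j)/((2*j)) = (273 + j)*(1/(2*j)) = (273 + j)/(2*j))
q(x(-1*2 + 3)) - 164164 = (1/2)*(273 + 1)/1 - 164164 = (1/2)*1*274 - 164164 = 137 - 164164 = -164027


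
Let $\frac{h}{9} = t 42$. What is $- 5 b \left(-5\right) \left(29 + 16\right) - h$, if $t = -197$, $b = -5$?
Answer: $68841$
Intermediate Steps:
$h = -74466$ ($h = 9 \left(\left(-197\right) 42\right) = 9 \left(-8274\right) = -74466$)
$- 5 b \left(-5\right) \left(29 + 16\right) - h = \left(-5\right) \left(-5\right) \left(-5\right) \left(29 + 16\right) - -74466 = 25 \left(-5\right) 45 + 74466 = \left(-125\right) 45 + 74466 = -5625 + 74466 = 68841$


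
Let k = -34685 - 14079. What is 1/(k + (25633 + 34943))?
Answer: 1/11812 ≈ 8.4660e-5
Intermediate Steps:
k = -48764
1/(k + (25633 + 34943)) = 1/(-48764 + (25633 + 34943)) = 1/(-48764 + 60576) = 1/11812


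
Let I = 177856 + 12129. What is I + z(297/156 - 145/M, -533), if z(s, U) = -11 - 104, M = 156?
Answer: 189870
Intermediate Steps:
z(s, U) = -115
I = 189985
I + z(297/156 - 145/M, -533) = 189985 - 115 = 189870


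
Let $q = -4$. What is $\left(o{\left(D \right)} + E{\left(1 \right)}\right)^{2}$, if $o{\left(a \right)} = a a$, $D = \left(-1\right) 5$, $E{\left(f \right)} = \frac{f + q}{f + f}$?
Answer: $\frac{2209}{4} \approx 552.25$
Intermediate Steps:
$E{\left(f \right)} = \frac{-4 + f}{2 f}$ ($E{\left(f \right)} = \frac{f - 4}{f + f} = \frac{-4 + f}{2 f}$)
$D = -5$
$o{\left(a \right)} = a^{2}$
$\left(o{\left(D \right)} + E{\left(1 \right)}\right)^{2} = \left(\left(-5\right)^{2} + \frac{-4 + 1}{2 \cdot 1}\right)^{2} = \left(25 + \frac{1}{2} \cdot 1 \left(-3\right)\right)^{2} = \left(25 - \frac{3}{2}\right)^{2} = \left(\frac{47}{2}\right)^{2} = \frac{2209}{4}$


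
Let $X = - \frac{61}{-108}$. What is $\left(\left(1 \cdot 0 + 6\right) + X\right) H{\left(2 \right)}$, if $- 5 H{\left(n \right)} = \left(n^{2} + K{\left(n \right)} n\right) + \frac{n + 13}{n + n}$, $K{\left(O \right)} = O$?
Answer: $- \frac{33323}{2160} \approx -15.427$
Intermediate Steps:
$X = \frac{61}{108}$ ($X = \left(-61\right) \left(- \frac{1}{108}\right) = \frac{61}{108} \approx 0.56481$)
$H{\left(n \right)} = - \frac{2 n^{2}}{5} - \frac{13 + n}{10 n}$ ($H{\left(n \right)} = - \frac{\left(n^{2} + n n\right) + \frac{n + 13}{n + n}}{5} = - \frac{\left(n^{2} + n^{2}\right) + \frac{13 + n}{2 n}}{5} = - \frac{2 n^{2} + \left(13 + n\right) \frac{1}{2 n}}{5} = - \frac{2 n^{2} + \frac{13 + n}{2 n}}{5} = - \frac{2 n^{2}}{5} - \frac{13 + n}{10 n}$)
$\left(\left(1 \cdot 0 + 6\right) + X\right) H{\left(2 \right)} = \left(\left(1 \cdot 0 + 6\right) + \frac{61}{108}\right) \frac{-13 - 2 - 4 \cdot 2^{3}}{10 \cdot 2} = \left(\left(0 + 6\right) + \frac{61}{108}\right) \frac{1}{10} \cdot \frac{1}{2} \left(-13 - 2 - 32\right) = \left(6 + \frac{61}{108}\right) \frac{1}{10} \cdot \frac{1}{2} \left(-13 - 2 - 32\right) = \frac{709 \cdot \frac{1}{10} \cdot \frac{1}{2} \left(-47\right)}{108} = \frac{709}{108} \left(- \frac{47}{20}\right) = - \frac{33323}{2160}$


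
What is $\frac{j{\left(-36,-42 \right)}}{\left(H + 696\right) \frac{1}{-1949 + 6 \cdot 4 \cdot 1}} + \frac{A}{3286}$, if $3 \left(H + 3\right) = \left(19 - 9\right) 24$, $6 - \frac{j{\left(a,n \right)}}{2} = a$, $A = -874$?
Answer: $- \frac{266010901}{1270039} \approx -209.45$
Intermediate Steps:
$j{\left(a,n \right)} = 12 - 2 a$
$H = 77$ ($H = -3 + \frac{\left(19 - 9\right) 24}{3} = -3 + \frac{10 \cdot 24}{3} = -3 + \frac{1}{3} \cdot 240 = -3 + 80 = 77$)
$\frac{j{\left(-36,-42 \right)}}{\left(H + 696\right) \frac{1}{-1949 + 6 \cdot 4 \cdot 1}} + \frac{A}{3286} = \frac{12 - -72}{\left(77 + 696\right) \frac{1}{-1949 + 6 \cdot 4 \cdot 1}} - \frac{874}{3286} = \frac{12 + 72}{773 \frac{1}{-1949 + 24 \cdot 1}} - \frac{437}{1643} = \frac{84}{773 \frac{1}{-1949 + 24}} - \frac{437}{1643} = \frac{84}{773 \frac{1}{-1925}} - \frac{437}{1643} = \frac{84}{773 \left(- \frac{1}{1925}\right)} - \frac{437}{1643} = \frac{84}{- \frac{773}{1925}} - \frac{437}{1643} = 84 \left(- \frac{1925}{773}\right) - \frac{437}{1643} = - \frac{161700}{773} - \frac{437}{1643} = - \frac{266010901}{1270039}$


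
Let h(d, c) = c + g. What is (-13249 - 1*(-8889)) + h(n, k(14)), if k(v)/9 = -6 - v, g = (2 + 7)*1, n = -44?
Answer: -4531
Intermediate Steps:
g = 9 (g = 9*1 = 9)
k(v) = -54 - 9*v (k(v) = 9*(-6 - v) = -54 - 9*v)
h(d, c) = 9 + c (h(d, c) = c + 9 = 9 + c)
(-13249 - 1*(-8889)) + h(n, k(14)) = (-13249 - 1*(-8889)) + (9 + (-54 - 9*14)) = (-13249 + 8889) + (9 + (-54 - 126)) = -4360 + (9 - 180) = -4360 - 171 = -4531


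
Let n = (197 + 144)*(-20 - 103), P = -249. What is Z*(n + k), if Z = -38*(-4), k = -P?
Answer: -6337488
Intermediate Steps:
k = 249 (k = -1*(-249) = 249)
Z = 152
n = -41943 (n = 341*(-123) = -41943)
Z*(n + k) = 152*(-41943 + 249) = 152*(-41694) = -6337488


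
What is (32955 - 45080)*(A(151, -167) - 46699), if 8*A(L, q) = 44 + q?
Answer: 4531294375/8 ≈ 5.6641e+8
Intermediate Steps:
A(L, q) = 11/2 + q/8 (A(L, q) = (44 + q)/8 = 11/2 + q/8)
(32955 - 45080)*(A(151, -167) - 46699) = (32955 - 45080)*((11/2 + (⅛)*(-167)) - 46699) = -12125*((11/2 - 167/8) - 46699) = -12125*(-123/8 - 46699) = -12125*(-373715/8) = 4531294375/8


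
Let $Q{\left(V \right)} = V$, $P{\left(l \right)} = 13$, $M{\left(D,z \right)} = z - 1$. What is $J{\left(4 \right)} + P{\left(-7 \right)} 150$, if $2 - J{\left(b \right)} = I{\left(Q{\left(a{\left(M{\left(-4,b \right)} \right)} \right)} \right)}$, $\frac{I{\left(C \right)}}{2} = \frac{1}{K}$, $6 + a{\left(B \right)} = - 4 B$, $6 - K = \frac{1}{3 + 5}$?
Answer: $\frac{91728}{47} \approx 1951.7$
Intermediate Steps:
$M{\left(D,z \right)} = -1 + z$
$K = \frac{47}{8}$ ($K = 6 - \frac{1}{3 + 5} = 6 - \frac{1}{8} = \frac{47}{8} \approx 5.875$)
$a{\left(B \right)} = -6 - 4 B$
$I{\left(C \right)} = \frac{16}{47}$ ($I{\left(C \right)} = \frac{2}{\frac{47}{8}} = 2 \cdot \frac{8}{47} = \frac{16}{47}$)
$J{\left(b \right)} = \frac{78}{47}$ ($J{\left(b \right)} = 2 - \frac{16}{47} = \frac{78}{47}$)
$J{\left(4 \right)} + P{\left(-7 \right)} 150 = \frac{78}{47} + 13 \cdot 150 = \frac{78}{47} + 1950 = \frac{91728}{47}$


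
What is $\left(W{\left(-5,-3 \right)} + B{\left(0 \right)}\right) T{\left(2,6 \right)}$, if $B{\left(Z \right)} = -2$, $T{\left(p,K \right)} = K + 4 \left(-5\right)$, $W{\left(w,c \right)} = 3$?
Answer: $-14$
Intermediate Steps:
$T{\left(p,K \right)} = -20 + K$ ($T{\left(p,K \right)} = K - 20 = -20 + K$)
$\left(W{\left(-5,-3 \right)} + B{\left(0 \right)}\right) T{\left(2,6 \right)} = \left(3 - 2\right) \left(-20 + 6\right) = 1 \left(-14\right) = -14$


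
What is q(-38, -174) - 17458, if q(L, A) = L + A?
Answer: -17670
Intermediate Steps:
q(L, A) = A + L
q(-38, -174) - 17458 = (-174 - 38) - 17458 = -212 - 17458 = -17670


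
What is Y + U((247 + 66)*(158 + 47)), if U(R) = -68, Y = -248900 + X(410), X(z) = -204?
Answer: -249172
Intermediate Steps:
Y = -249104 (Y = -248900 - 204 = -249104)
Y + U((247 + 66)*(158 + 47)) = -249104 - 68 = -249172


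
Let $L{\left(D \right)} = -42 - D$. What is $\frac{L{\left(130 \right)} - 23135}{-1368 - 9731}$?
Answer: $\frac{23307}{11099} \approx 2.0999$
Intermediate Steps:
$\frac{L{\left(130 \right)} - 23135}{-1368 - 9731} = \frac{\left(-42 - 130\right) - 23135}{-1368 - 9731} = \frac{\left(-42 - 130\right) - 23135}{-11099} = \left(-172 - 23135\right) \left(- \frac{1}{11099}\right) = \left(-23307\right) \left(- \frac{1}{11099}\right) = \frac{23307}{11099}$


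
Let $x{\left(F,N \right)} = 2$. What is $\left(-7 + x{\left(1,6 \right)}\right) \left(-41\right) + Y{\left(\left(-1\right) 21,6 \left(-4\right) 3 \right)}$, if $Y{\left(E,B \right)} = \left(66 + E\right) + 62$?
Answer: $312$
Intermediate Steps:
$Y{\left(E,B \right)} = 128 + E$
$\left(-7 + x{\left(1,6 \right)}\right) \left(-41\right) + Y{\left(\left(-1\right) 21,6 \left(-4\right) 3 \right)} = \left(-7 + 2\right) \left(-41\right) + \left(128 - 21\right) = \left(-5\right) \left(-41\right) + \left(128 - 21\right) = 205 + 107 = 312$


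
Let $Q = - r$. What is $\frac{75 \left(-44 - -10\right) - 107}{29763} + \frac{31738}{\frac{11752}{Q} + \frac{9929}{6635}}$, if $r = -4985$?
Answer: $\frac{2082890230886687}{252927134757} \approx 8235.1$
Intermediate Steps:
$Q = 4985$ ($Q = \left(-1\right) \left(-4985\right) = 4985$)
$\frac{75 \left(-44 - -10\right) - 107}{29763} + \frac{31738}{\frac{11752}{Q} + \frac{9929}{6635}} = \frac{75 \left(-44 - -10\right) - 107}{29763} + \frac{31738}{\frac{11752}{4985} + \frac{9929}{6635}} = \left(75 \left(-44 + 10\right) - 107\right) \frac{1}{29763} + \frac{31738}{11752 \cdot \frac{1}{4985} + 9929 \cdot \frac{1}{6635}} = \left(75 \left(-34\right) - 107\right) \frac{1}{29763} + \frac{31738}{\frac{11752}{4985} + \frac{9929}{6635}} = \left(-2550 - 107\right) \frac{1}{29763} + \frac{31738}{\frac{25494117}{6615095}} = \left(-2657\right) \frac{1}{29763} + 31738 \cdot \frac{6615095}{25494117} = - \frac{2657}{29763} + \frac{209949885110}{25494117} = \frac{2082890230886687}{252927134757}$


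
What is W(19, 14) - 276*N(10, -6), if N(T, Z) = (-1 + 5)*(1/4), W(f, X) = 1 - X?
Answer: -289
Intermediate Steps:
N(T, Z) = 1 (N(T, Z) = 4*(1*(¼)) = 4*(¼) = 1)
W(19, 14) - 276*N(10, -6) = (1 - 1*14) - 276*1 = (1 - 14) - 276 = -13 - 276 = -289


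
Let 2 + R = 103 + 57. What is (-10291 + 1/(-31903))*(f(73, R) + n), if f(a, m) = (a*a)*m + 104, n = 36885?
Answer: -288578286246554/31903 ≈ -9.0455e+9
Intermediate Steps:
R = 158 (R = -2 + (103 + 57) = -2 + 160 = 158)
f(a, m) = 104 + m*a**2 (f(a, m) = a**2*m + 104 = m*a**2 + 104 = 104 + m*a**2)
(-10291 + 1/(-31903))*(f(73, R) + n) = (-10291 + 1/(-31903))*((104 + 158*73**2) + 36885) = (-10291 - 1/31903)*((104 + 158*5329) + 36885) = -328313774*((104 + 841982) + 36885)/31903 = -328313774*(842086 + 36885)/31903 = -328313774/31903*878971 = -288578286246554/31903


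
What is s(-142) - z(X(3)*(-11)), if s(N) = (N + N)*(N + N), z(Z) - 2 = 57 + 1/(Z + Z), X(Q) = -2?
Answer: 3546267/44 ≈ 80597.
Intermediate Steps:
z(Z) = 59 + 1/(2*Z) (z(Z) = 2 + (57 + 1/(Z + Z)) = 2 + (57 + 1/(2*Z)) = 59 + 1/(2*Z))
s(N) = 4*N² (s(N) = (2*N)*(2*N) = 4*N²)
s(-142) - z(X(3)*(-11)) = 4*(-142)² - (59 + 1/(2*((-2*(-11))))) = 4*20164 - (59 + (½)/22) = 80656 - (59 + (½)*(1/22)) = 80656 - (59 + 1/44) = 80656 - 1*2597/44 = 80656 - 2597/44 = 3546267/44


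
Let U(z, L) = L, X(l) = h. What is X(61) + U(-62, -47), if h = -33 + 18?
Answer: -62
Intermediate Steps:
h = -15
X(l) = -15
X(61) + U(-62, -47) = -15 - 47 = -62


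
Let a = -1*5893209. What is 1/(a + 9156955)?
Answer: 1/3263746 ≈ 3.0640e-7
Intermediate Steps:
a = -5893209
1/(a + 9156955) = 1/(-5893209 + 9156955) = 1/3263746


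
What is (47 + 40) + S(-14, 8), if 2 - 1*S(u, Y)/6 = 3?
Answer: 81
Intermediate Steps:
S(u, Y) = -6 (S(u, Y) = 12 - 6*3 = 12 - 18 = -6)
(47 + 40) + S(-14, 8) = (47 + 40) - 6 = 87 - 6 = 81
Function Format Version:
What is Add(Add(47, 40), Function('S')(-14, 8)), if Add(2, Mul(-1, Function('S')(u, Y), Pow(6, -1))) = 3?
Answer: 81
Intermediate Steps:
Function('S')(u, Y) = -6 (Function('S')(u, Y) = Add(12, Mul(-6, 3)) = Add(12, -18) = -6)
Add(Add(47, 40), Function('S')(-14, 8)) = Add(Add(47, 40), -6) = Add(87, -6) = 81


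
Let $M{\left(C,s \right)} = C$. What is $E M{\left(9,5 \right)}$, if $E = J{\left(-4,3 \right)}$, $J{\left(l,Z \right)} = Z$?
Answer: $27$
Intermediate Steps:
$E = 3$
$E M{\left(9,5 \right)} = 3 \cdot 9 = 27$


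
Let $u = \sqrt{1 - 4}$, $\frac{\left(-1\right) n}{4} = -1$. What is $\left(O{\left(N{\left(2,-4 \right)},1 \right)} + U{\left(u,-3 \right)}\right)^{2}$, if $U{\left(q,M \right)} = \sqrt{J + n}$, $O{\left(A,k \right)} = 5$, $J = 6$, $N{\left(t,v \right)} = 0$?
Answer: $\left(5 + \sqrt{10}\right)^{2} \approx 66.623$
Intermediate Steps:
$n = 4$ ($n = \left(-4\right) \left(-1\right) = 4$)
$u = i \sqrt{3}$ ($u = \sqrt{-3} = i \sqrt{3} \approx 1.732 i$)
$U{\left(q,M \right)} = \sqrt{10}$ ($U{\left(q,M \right)} = \sqrt{6 + 4} = \sqrt{10}$)
$\left(O{\left(N{\left(2,-4 \right)},1 \right)} + U{\left(u,-3 \right)}\right)^{2} = \left(5 + \sqrt{10}\right)^{2}$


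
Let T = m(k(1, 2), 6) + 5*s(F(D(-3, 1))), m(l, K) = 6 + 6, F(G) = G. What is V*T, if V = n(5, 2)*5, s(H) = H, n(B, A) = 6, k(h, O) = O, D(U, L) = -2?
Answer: 60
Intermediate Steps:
m(l, K) = 12
V = 30 (V = 6*5 = 30)
T = 2 (T = 12 + 5*(-2) = 12 - 10 = 2)
V*T = 30*2 = 60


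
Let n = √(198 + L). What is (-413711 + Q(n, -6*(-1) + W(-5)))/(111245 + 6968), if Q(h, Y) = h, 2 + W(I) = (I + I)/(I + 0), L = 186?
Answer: -413711/118213 + 8*√6/118213 ≈ -3.4995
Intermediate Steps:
W(I) = 0 (W(I) = -2 + (I + I)/(I + 0) = -2 + (2*I)/I = -2 + 2 = 0)
n = 8*√6 (n = √(198 + 186) = √384 = 8*√6 ≈ 19.596)
(-413711 + Q(n, -6*(-1) + W(-5)))/(111245 + 6968) = (-413711 + 8*√6)/(111245 + 6968) = (-413711 + 8*√6)/118213 = (-413711 + 8*√6)*(1/118213) = -413711/118213 + 8*√6/118213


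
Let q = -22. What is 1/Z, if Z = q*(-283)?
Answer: 1/6226 ≈ 0.00016062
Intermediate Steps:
Z = 6226 (Z = -22*(-283) = 6226)
1/Z = 1/6226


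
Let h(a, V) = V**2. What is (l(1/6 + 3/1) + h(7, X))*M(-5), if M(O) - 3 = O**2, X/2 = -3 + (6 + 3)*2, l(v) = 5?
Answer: 25340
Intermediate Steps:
X = 30 (X = 2*(-3 + (6 + 3)*2) = 2*(-3 + 9*2) = 2*(-3 + 18) = 2*15 = 30)
M(O) = 3 + O**2
(l(1/6 + 3/1) + h(7, X))*M(-5) = (5 + 30**2)*(3 + (-5)**2) = (5 + 900)*(3 + 25) = 905*28 = 25340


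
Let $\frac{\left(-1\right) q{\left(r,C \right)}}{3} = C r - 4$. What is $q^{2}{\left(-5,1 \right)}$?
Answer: $729$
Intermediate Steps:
$q{\left(r,C \right)} = 12 - 3 C r$ ($q{\left(r,C \right)} = - 3 \left(C r - 4\right) = - 3 \left(-4 + C r\right) = 12 - 3 C r$)
$q^{2}{\left(-5,1 \right)} = \left(12 - 3 \left(-5\right)\right)^{2} = \left(12 + 15\right)^{2} = 27^{2} = 729$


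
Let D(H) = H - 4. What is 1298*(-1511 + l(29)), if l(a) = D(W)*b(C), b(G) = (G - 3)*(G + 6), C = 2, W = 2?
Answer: -1940510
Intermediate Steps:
D(H) = -4 + H
b(G) = (-3 + G)*(6 + G)
l(a) = 16 (l(a) = (-4 + 2)*(-18 + 2² + 3*2) = -2*(-18 + 4 + 6) = -2*(-8) = 16)
1298*(-1511 + l(29)) = 1298*(-1511 + 16) = 1298*(-1495) = -1940510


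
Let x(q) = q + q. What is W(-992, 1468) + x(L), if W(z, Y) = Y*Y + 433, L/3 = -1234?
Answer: 2148053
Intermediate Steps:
L = -3702 (L = 3*(-1234) = -3702)
W(z, Y) = 433 + Y² (W(z, Y) = Y² + 433 = 433 + Y²)
x(q) = 2*q
W(-992, 1468) + x(L) = (433 + 1468²) + 2*(-3702) = (433 + 2155024) - 7404 = 2155457 - 7404 = 2148053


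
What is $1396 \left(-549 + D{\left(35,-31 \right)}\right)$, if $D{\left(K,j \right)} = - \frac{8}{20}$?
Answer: $- \frac{3834812}{5} \approx -7.6696 \cdot 10^{5}$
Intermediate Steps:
$D{\left(K,j \right)} = - \frac{2}{5}$ ($D{\left(K,j \right)} = \left(-8\right) \frac{1}{20} = - \frac{2}{5}$)
$1396 \left(-549 + D{\left(35,-31 \right)}\right) = 1396 \left(-549 - \frac{2}{5}\right) = 1396 \left(- \frac{2747}{5}\right) = - \frac{3834812}{5}$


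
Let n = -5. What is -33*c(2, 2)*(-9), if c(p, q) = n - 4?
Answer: -2673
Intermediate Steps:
c(p, q) = -9 (c(p, q) = -5 - 4 = -9)
-33*c(2, 2)*(-9) = -33*(-9)*(-9) = 297*(-9) = -2673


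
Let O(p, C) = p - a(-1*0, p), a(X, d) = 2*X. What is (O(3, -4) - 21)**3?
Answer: -5832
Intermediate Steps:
O(p, C) = p (O(p, C) = p - 2*(-1*0) = p - 2*0 = p - 1*0 = p + 0 = p)
(O(3, -4) - 21)**3 = (3 - 21)**3 = (-18)**3 = -5832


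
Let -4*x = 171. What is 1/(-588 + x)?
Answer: -4/2523 ≈ -0.0015854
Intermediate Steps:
x = -171/4 (x = -1/4*171 = -171/4 ≈ -42.750)
1/(-588 + x) = 1/(-588 - 171/4) = 1/(-2523/4) = -4/2523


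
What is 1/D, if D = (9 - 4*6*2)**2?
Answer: 1/1521 ≈ 0.00065746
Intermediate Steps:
D = 1521 (D = (9 - 24*2)**2 = (9 - 48)**2 = (-39)**2 = 1521)
1/D = 1/1521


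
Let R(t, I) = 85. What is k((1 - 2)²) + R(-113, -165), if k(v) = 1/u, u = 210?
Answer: 17851/210 ≈ 85.005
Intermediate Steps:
k(v) = 1/210
k((1 - 2)²) + R(-113, -165) = 1/210 + 85 = 17851/210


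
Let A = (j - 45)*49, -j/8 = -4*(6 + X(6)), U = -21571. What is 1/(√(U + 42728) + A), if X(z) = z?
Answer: 16611/275904164 - √21157/275904164 ≈ 5.9679e-5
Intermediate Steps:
j = 384 (j = -(-32)*(6 + 6) = -(-32)*12 = -8*(-48) = 384)
A = 16611 (A = (384 - 45)*49 = 339*49 = 16611)
1/(√(U + 42728) + A) = 1/(√(-21571 + 42728) + 16611) = 1/(√21157 + 16611) = 1/(16611 + √21157)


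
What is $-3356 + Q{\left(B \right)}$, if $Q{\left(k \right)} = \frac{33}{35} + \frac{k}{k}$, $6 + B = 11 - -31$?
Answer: $- \frac{117392}{35} \approx -3354.1$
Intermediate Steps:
$B = 36$ ($B = -6 + \left(11 - -31\right) = -6 + \left(11 + 31\right) = -6 + 42 = 36$)
$Q{\left(k \right)} = \frac{68}{35}$ ($Q{\left(k \right)} = 33 \cdot \frac{1}{35} + 1 = \frac{33}{35} + 1 = \frac{68}{35}$)
$-3356 + Q{\left(B \right)} = -3356 + \frac{68}{35} = - \frac{117392}{35}$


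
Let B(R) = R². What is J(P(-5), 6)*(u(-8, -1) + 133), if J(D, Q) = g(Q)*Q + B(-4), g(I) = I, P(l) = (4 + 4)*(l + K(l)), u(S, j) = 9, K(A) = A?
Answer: 7384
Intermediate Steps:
P(l) = 16*l (P(l) = (4 + 4)*(l + l) = 8*(2*l) = 16*l)
J(D, Q) = 16 + Q² (J(D, Q) = Q*Q + (-4)² = Q² + 16 = 16 + Q²)
J(P(-5), 6)*(u(-8, -1) + 133) = (16 + 6²)*(9 + 133) = (16 + 36)*142 = 52*142 = 7384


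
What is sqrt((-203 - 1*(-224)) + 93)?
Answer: sqrt(114) ≈ 10.677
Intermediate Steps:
sqrt((-203 - 1*(-224)) + 93) = sqrt((-203 + 224) + 93) = sqrt(21 + 93) = sqrt(114)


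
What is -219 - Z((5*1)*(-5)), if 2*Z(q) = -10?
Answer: -214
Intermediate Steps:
Z(q) = -5 (Z(q) = (½)*(-10) = -5)
-219 - Z((5*1)*(-5)) = -219 - 1*(-5) = -219 + 5 = -214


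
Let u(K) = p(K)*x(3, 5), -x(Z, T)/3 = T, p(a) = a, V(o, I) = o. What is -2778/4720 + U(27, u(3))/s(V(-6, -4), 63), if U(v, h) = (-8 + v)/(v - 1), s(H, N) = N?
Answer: -1115171/1932840 ≈ -0.57696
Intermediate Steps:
x(Z, T) = -3*T
u(K) = -15*K (u(K) = K*(-3*5) = K*(-15) = -15*K)
U(v, h) = (-8 + v)/(-1 + v)
-2778/4720 + U(27, u(3))/s(V(-6, -4), 63) = -2778/4720 + ((-8 + 27)/(-1 + 27))/63 = -2778*1/4720 + (19/26)*(1/63) = -1389/2360 + ((1/26)*19)*(1/63) = -1389/2360 + (19/26)*(1/63) = -1389/2360 + 19/1638 = -1115171/1932840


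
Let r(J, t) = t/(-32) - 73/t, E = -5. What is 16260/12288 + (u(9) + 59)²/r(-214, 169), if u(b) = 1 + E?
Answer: -16709955365/31638528 ≈ -528.15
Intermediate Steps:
u(b) = -4 (u(b) = 1 - 5 = -4)
r(J, t) = -73/t - t/32 (r(J, t) = t*(-1/32) - 73/t = -t/32 - 73/t = -73/t - t/32)
16260/12288 + (u(9) + 59)²/r(-214, 169) = 16260/12288 + (-4 + 59)²/(-73/169 - 1/32*169) = 16260*(1/12288) + 55²/(-73*1/169 - 169/32) = 1355/1024 + 3025/(-73/169 - 169/32) = 1355/1024 + 3025/(-30897/5408) = 1355/1024 + 3025*(-5408/30897) = 1355/1024 - 16359200/30897 = -16709955365/31638528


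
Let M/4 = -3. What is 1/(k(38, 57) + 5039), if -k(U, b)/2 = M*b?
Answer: 1/6407 ≈ 0.00015608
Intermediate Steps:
M = -12 (M = 4*(-3) = -12)
k(U, b) = 24*b (k(U, b) = -(-24)*b = 24*b)
1/(k(38, 57) + 5039) = 1/(24*57 + 5039) = 1/(1368 + 5039) = 1/6407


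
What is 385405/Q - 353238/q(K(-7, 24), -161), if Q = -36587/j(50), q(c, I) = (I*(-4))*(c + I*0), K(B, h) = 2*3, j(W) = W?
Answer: -14564027451/23562028 ≈ -618.11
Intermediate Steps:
K(B, h) = 6
q(c, I) = -4*I*c (q(c, I) = (-4*I)*(c + 0) = (-4*I)*c = -4*I*c)
Q = -36587/50 ≈ -731.74
385405/Q - 353238/q(K(-7, 24), -161) = 385405/(-36587/50) - 353238/((-4*(-161)*6)) = 385405*(-50/36587) - 353238/3864 = -19270250/36587 - 353238*1/3864 = -19270250/36587 - 58873/644 = -14564027451/23562028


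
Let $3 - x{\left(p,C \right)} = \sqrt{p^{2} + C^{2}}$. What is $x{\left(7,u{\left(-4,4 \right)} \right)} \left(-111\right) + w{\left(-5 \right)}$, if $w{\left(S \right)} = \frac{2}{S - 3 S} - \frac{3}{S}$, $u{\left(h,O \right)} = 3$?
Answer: $- \frac{1661}{5} + 111 \sqrt{58} \approx 513.15$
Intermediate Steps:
$w{\left(S \right)} = - \frac{4}{S}$ ($w{\left(S \right)} = \frac{2}{\left(-2\right) S} - \frac{3}{S} = 2 \left(- \frac{1}{2 S}\right) - \frac{3}{S} = - \frac{1}{S} - \frac{3}{S} = - \frac{4}{S}$)
$x{\left(p,C \right)} = 3 - \sqrt{C^{2} + p^{2}}$ ($x{\left(p,C \right)} = 3 - \sqrt{p^{2} + C^{2}} = 3 - \sqrt{C^{2} + p^{2}}$)
$x{\left(7,u{\left(-4,4 \right)} \right)} \left(-111\right) + w{\left(-5 \right)} = \left(3 - \sqrt{3^{2} + 7^{2}}\right) \left(-111\right) - \frac{4}{-5} = \left(3 - \sqrt{9 + 49}\right) \left(-111\right) - - \frac{4}{5} = \left(3 - \sqrt{58}\right) \left(-111\right) + \frac{4}{5} = \left(-333 + 111 \sqrt{58}\right) + \frac{4}{5} = - \frac{1661}{5} + 111 \sqrt{58}$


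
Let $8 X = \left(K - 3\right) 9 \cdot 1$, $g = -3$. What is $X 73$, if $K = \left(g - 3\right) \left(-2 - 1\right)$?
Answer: $\frac{9855}{8} \approx 1231.9$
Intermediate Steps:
$K = 18$ ($K = \left(-3 - 3\right) \left(-2 - 1\right) = \left(-6\right) \left(-3\right) = 18$)
$X = \frac{135}{8}$ ($X = \frac{\left(18 - 3\right) 9 \cdot 1}{8} = \frac{15 \cdot 9 \cdot 1}{8} = \frac{135 \cdot 1}{8} = \frac{1}{8} \cdot 135 = \frac{135}{8} \approx 16.875$)
$X 73 = \frac{135}{8} \cdot 73 = \frac{9855}{8}$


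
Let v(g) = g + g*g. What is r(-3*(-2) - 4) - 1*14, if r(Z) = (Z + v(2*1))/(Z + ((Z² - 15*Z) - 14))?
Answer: -270/19 ≈ -14.211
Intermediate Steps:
v(g) = g + g²
r(Z) = (6 + Z)/(-14 + Z² - 14*Z) (r(Z) = (Z + (2*1)*(1 + 2*1))/(Z + ((Z² - 15*Z) - 14)) = (Z + 2*(1 + 2))/(Z + (-14 + Z² - 15*Z)) = (Z + 2*3)/(-14 + Z² - 14*Z) = (Z + 6)/(-14 + Z² - 14*Z) = (6 + Z)/(-14 + Z² - 14*Z))
r(-3*(-2) - 4) - 1*14 = (6 + (-3*(-2) - 4))/(-14 + (-3*(-2) - 4)² - 14*(-3*(-2) - 4)) - 1*14 = (6 + (6 - 4))/(-14 + (6 - 4)² - 14*(6 - 4)) - 14 = (6 + 2)/(-14 + 2² - 14*2) - 14 = 8/(-14 + 4 - 28) - 14 = 8/(-38) - 14 = -1/38*8 - 14 = -4/19 - 14 = -270/19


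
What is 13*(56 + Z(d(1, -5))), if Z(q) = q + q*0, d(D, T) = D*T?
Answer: 663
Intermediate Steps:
Z(q) = q (Z(q) = q + 0 = q)
13*(56 + Z(d(1, -5))) = 13*(56 + 1*(-5)) = 13*(56 - 5) = 13*51 = 663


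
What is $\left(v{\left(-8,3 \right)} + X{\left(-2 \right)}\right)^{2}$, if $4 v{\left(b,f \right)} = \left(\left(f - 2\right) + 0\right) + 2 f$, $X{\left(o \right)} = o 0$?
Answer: $\frac{49}{16} \approx 3.0625$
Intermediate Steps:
$X{\left(o \right)} = 0$
$v{\left(b,f \right)} = - \frac{1}{2} + \frac{3 f}{4}$ ($v{\left(b,f \right)} = \frac{\left(\left(f - 2\right) + 0\right) + 2 f}{4} = \frac{\left(\left(-2 + f\right) + 0\right) + 2 f}{4} = \frac{\left(-2 + f\right) + 2 f}{4} = \frac{-2 + 3 f}{4} = - \frac{1}{2} + \frac{3 f}{4}$)
$\left(v{\left(-8,3 \right)} + X{\left(-2 \right)}\right)^{2} = \left(\left(- \frac{1}{2} + \frac{3}{4} \cdot 3\right) + 0\right)^{2} = \left(\left(- \frac{1}{2} + \frac{9}{4}\right) + 0\right)^{2} = \left(\frac{7}{4} + 0\right)^{2} = \left(\frac{7}{4}\right)^{2} = \frac{49}{16}$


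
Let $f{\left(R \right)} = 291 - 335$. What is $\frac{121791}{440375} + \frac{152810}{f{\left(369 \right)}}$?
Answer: $- \frac{33644172473}{9688250} \approx -3472.7$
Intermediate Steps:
$f{\left(R \right)} = -44$ ($f{\left(R \right)} = 291 - 335 = -44$)
$\frac{121791}{440375} + \frac{152810}{f{\left(369 \right)}} = \frac{121791}{440375} + \frac{152810}{-44} = 121791 \cdot \frac{1}{440375} + 152810 \left(- \frac{1}{44}\right) = \frac{121791}{440375} - \frac{76405}{22} = - \frac{33644172473}{9688250}$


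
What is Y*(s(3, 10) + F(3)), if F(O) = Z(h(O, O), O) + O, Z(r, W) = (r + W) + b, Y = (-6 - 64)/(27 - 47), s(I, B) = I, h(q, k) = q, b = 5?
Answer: 119/2 ≈ 59.500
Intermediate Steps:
Y = 7/2 (Y = -70/(-20) = -70*(-1/20) = 7/2 ≈ 3.5000)
Z(r, W) = 5 + W + r (Z(r, W) = (r + W) + 5 = (W + r) + 5 = 5 + W + r)
F(O) = 5 + 3*O (F(O) = (5 + O + O) + O = (5 + 2*O) + O = 5 + 3*O)
Y*(s(3, 10) + F(3)) = 7*(3 + (5 + 3*3))/2 = 7*(3 + (5 + 9))/2 = 7*(3 + 14)/2 = (7/2)*17 = 119/2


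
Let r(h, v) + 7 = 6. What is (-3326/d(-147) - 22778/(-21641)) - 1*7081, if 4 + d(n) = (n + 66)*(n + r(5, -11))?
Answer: -918113109839/129672872 ≈ -7080.2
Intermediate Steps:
r(h, v) = -1 (r(h, v) = -7 + 6 = -1)
d(n) = -4 + (-1 + n)*(66 + n) (d(n) = -4 + (n + 66)*(n - 1) = -4 + (66 + n)*(-1 + n) = -4 + (-1 + n)*(66 + n))
(-3326/d(-147) - 22778/(-21641)) - 1*7081 = (-3326/(-70 + (-147)**2 + 65*(-147)) - 22778/(-21641)) - 1*7081 = (-3326/(-70 + 21609 - 9555) - 22778*(-1/21641)) - 7081 = (-3326/11984 + 22778/21641) - 7081 = (-3326*1/11984 + 22778/21641) - 7081 = (-1663/5992 + 22778/21641) - 7081 = 100496793/129672872 - 7081 = -918113109839/129672872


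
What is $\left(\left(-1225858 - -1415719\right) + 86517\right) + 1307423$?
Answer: $1583801$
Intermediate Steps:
$\left(\left(-1225858 - -1415719\right) + 86517\right) + 1307423 = \left(\left(-1225858 + 1415719\right) + 86517\right) + 1307423 = \left(189861 + 86517\right) + 1307423 = 276378 + 1307423 = 1583801$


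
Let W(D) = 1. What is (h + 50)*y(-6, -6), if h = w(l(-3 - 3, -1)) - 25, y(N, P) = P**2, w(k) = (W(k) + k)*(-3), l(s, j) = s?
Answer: 1440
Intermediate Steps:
w(k) = -3 - 3*k (w(k) = (1 + k)*(-3) = -3 - 3*k)
h = -10 (h = (-3 - 3*(-3 - 3)) - 25 = (-3 - 3*(-6)) - 25 = (-3 + 18) - 25 = 15 - 25 = -10)
(h + 50)*y(-6, -6) = (-10 + 50)*(-6)**2 = 40*36 = 1440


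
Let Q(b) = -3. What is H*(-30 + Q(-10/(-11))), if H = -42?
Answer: 1386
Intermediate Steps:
H*(-30 + Q(-10/(-11))) = -42*(-30 - 3) = -42*(-33) = 1386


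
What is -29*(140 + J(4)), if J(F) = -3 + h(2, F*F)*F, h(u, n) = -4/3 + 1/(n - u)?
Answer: -80359/21 ≈ -3826.6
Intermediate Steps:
h(u, n) = -4/3 + 1/(n - u) (h(u, n) = -4*⅓ + 1/(n - u) = -4/3 + 1/(n - u))
J(F) = -3 + F*(11 - 4*F²)/(3*(-2 + F²)) (J(F) = -3 + ((3 - 4*F*F + 4*2)/(3*(F*F - 1*2)))*F = -3 + ((3 - 4*F² + 8)/(3*(F² - 2)))*F = -3 + ((11 - 4*F²)/(3*(-2 + F²)))*F = -3 + F*(11 - 4*F²)/(3*(-2 + F²)))
-29*(140 + J(4)) = -29*(140 + (18 - 9*4² - 1*4*(-11 + 4*4²))/(3*(-2 + 4²))) = -29*(140 + (18 - 9*16 - 1*4*(-11 + 4*16))/(3*(-2 + 16))) = -29*(140 + (⅓)*(18 - 144 - 1*4*(-11 + 64))/14) = -29*(140 + (⅓)*(1/14)*(18 - 144 - 1*4*53)) = -29*(140 + (⅓)*(1/14)*(18 - 144 - 212)) = -29*(140 + (⅓)*(1/14)*(-338)) = -29*(140 - 169/21) = -29*2771/21 = -80359/21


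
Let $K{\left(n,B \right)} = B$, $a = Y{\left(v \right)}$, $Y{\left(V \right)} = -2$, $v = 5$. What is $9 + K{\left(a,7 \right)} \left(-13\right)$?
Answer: $-82$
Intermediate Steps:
$a = -2$
$9 + K{\left(a,7 \right)} \left(-13\right) = 9 + 7 \left(-13\right) = 9 - 91 = -82$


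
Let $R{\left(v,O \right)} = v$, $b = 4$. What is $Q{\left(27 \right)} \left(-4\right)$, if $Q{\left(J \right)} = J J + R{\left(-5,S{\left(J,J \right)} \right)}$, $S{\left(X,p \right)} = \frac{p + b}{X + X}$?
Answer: $-2896$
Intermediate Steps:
$S{\left(X,p \right)} = \frac{4 + p}{2 X}$ ($S{\left(X,p \right)} = \frac{p + 4}{X + X} = \frac{4 + p}{2 X}$)
$Q{\left(J \right)} = -5 + J^{2}$ ($Q{\left(J \right)} = J J - 5 = J^{2} - 5 = -5 + J^{2}$)
$Q{\left(27 \right)} \left(-4\right) = \left(-5 + 27^{2}\right) \left(-4\right) = \left(-5 + 729\right) \left(-4\right) = 724 \left(-4\right) = -2896$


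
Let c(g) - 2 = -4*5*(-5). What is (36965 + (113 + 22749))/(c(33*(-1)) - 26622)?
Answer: -59827/26520 ≈ -2.2559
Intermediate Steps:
c(g) = 102 (c(g) = 2 - 4*5*(-5) = 2 - 20*(-5) = 2 + 100 = 102)
(36965 + (113 + 22749))/(c(33*(-1)) - 26622) = (36965 + (113 + 22749))/(102 - 26622) = (36965 + 22862)/(-26520) = 59827*(-1/26520) = -59827/26520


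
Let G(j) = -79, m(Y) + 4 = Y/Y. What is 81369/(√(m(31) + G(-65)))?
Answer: -81369*I*√82/82 ≈ -8985.7*I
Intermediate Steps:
m(Y) = -3 (m(Y) = -4 + Y/Y = -4 + 1 = -3)
81369/(√(m(31) + G(-65))) = 81369/(√(-3 - 79)) = 81369/(√(-82)) = 81369/((I*√82)) = 81369*(-I*√82/82) = -81369*I*√82/82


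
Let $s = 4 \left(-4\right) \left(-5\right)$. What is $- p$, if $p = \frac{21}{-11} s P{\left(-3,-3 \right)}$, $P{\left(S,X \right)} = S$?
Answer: $- \frac{5040}{11} \approx -458.18$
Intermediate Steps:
$s = 80$ ($s = \left(-16\right) \left(-5\right) = 80$)
$p = \frac{5040}{11}$ ($p = \frac{21}{-11} \cdot 80 \left(-3\right) = 21 \left(- \frac{1}{11}\right) 80 \left(-3\right) = \left(- \frac{21}{11}\right) 80 \left(-3\right) = \left(- \frac{1680}{11}\right) \left(-3\right) = \frac{5040}{11} \approx 458.18$)
$- p = \left(-1\right) \frac{5040}{11} = - \frac{5040}{11}$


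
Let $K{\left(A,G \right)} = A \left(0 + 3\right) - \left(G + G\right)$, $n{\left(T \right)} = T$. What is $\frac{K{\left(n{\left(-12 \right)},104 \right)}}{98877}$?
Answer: $- \frac{244}{98877} \approx -0.0024677$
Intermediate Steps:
$K{\left(A,G \right)} = - 2 G + 3 A$ ($K{\left(A,G \right)} = A 3 - 2 G = 3 A - 2 G = - 2 G + 3 A$)
$\frac{K{\left(n{\left(-12 \right)},104 \right)}}{98877} = \frac{\left(-2\right) 104 + 3 \left(-12\right)}{98877} = \left(-208 - 36\right) \frac{1}{98877} = \left(-244\right) \frac{1}{98877} = - \frac{244}{98877}$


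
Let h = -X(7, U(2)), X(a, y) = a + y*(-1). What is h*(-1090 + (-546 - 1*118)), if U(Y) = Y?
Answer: 8770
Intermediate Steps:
X(a, y) = a - y
h = -5 (h = -(7 - 1*2) = -(7 - 2) = -1*5 = -5)
h*(-1090 + (-546 - 1*118)) = -5*(-1090 + (-546 - 1*118)) = -5*(-1090 + (-546 - 118)) = -5*(-1090 - 664) = -5*(-1754) = 8770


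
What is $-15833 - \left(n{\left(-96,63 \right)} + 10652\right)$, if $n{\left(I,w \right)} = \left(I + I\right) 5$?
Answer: $-25525$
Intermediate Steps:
$n{\left(I,w \right)} = 10 I$ ($n{\left(I,w \right)} = 2 I 5 = 10 I$)
$-15833 - \left(n{\left(-96,63 \right)} + 10652\right) = -15833 - \left(10 \left(-96\right) + 10652\right) = -15833 - \left(-960 + 10652\right) = -15833 - 9692 = -25525$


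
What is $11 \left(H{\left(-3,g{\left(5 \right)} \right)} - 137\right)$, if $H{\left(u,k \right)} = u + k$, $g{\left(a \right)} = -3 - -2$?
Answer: $-1551$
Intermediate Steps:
$g{\left(a \right)} = -1$ ($g{\left(a \right)} = -3 + 2 = -1$)
$H{\left(u,k \right)} = k + u$
$11 \left(H{\left(-3,g{\left(5 \right)} \right)} - 137\right) = 11 \left(\left(-1 - 3\right) - 137\right) = 11 \left(-4 - 137\right) = 11 \left(-141\right) = -1551$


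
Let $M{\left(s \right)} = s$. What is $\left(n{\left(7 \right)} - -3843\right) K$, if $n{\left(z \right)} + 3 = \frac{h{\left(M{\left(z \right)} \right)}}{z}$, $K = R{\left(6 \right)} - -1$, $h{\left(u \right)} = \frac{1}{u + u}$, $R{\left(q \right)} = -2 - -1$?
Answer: $0$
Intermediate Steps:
$R{\left(q \right)} = -1$ ($R{\left(q \right)} = -2 + 1 = -1$)
$h{\left(u \right)} = \frac{1}{2 u}$
$K = 0$ ($K = -1 - -1 = -1 + 1 = 0$)
$n{\left(z \right)} = -3 + \frac{1}{2 z^{2}}$ ($n{\left(z \right)} = -3 + \frac{\frac{1}{2} \frac{1}{z}}{z} = -3 + \frac{1}{2 z^{2}}$)
$\left(n{\left(7 \right)} - -3843\right) K = \left(\left(-3 + \frac{1}{2 \cdot 49}\right) - -3843\right) 0 = \left(\left(-3 + \frac{1}{2} \cdot \frac{1}{49}\right) + 3843\right) 0 = \left(\left(-3 + \frac{1}{98}\right) + 3843\right) 0 = \left(- \frac{293}{98} + 3843\right) 0 = \frac{376321}{98} \cdot 0 = 0$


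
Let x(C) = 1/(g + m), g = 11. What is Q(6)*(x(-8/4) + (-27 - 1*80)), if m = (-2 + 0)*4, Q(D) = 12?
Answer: -1280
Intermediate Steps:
m = -8 (m = -2*4 = -8)
x(C) = ⅓ (x(C) = 1/(11 - 8) = 1/3 = ⅓)
Q(6)*(x(-8/4) + (-27 - 1*80)) = 12*(⅓ + (-27 - 1*80)) = 12*(⅓ + (-27 - 80)) = 12*(⅓ - 107) = 12*(-320/3) = -1280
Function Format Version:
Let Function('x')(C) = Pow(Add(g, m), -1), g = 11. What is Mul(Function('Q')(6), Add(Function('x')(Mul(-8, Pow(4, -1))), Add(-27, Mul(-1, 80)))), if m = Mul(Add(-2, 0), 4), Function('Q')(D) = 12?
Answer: -1280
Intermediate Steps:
m = -8 (m = Mul(-2, 4) = -8)
Function('x')(C) = Rational(1, 3) (Function('x')(C) = Pow(Add(11, -8), -1) = Pow(3, -1) = Rational(1, 3))
Mul(Function('Q')(6), Add(Function('x')(Mul(-8, Pow(4, -1))), Add(-27, Mul(-1, 80)))) = Mul(12, Add(Rational(1, 3), Add(-27, Mul(-1, 80)))) = Mul(12, Add(Rational(1, 3), Add(-27, -80))) = Mul(12, Add(Rational(1, 3), -107)) = Mul(12, Rational(-320, 3)) = -1280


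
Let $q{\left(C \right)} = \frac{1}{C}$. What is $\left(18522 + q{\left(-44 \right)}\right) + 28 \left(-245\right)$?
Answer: $\frac{513127}{44} \approx 11662.0$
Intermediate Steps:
$\left(18522 + q{\left(-44 \right)}\right) + 28 \left(-245\right) = \left(18522 + \frac{1}{-44}\right) + 28 \left(-245\right) = \left(18522 - \frac{1}{44}\right) - 6860 = \frac{814967}{44} - 6860 = \frac{513127}{44}$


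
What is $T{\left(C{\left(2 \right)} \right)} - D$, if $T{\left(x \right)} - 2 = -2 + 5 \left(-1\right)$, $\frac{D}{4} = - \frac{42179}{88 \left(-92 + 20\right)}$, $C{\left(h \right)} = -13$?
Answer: $- \frac{50099}{1584} \approx -31.628$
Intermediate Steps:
$D = \frac{42179}{1584}$ ($D = 4 \left(- \frac{42179}{88 \left(-92 + 20\right)}\right) = 4 \left(- \frac{42179}{88 \left(-72\right)}\right) = 4 \left(- \frac{42179}{-6336}\right) = 4 \left(\left(-42179\right) \left(- \frac{1}{6336}\right)\right) = 4 \cdot \frac{42179}{6336} = \frac{42179}{1584} \approx 26.628$)
$T{\left(x \right)} = -5$ ($T{\left(x \right)} = 2 + \left(-2 + 5 \left(-1\right)\right) = 2 - 7 = -5$)
$T{\left(C{\left(2 \right)} \right)} - D = -5 - \frac{42179}{1584} = - \frac{50099}{1584}$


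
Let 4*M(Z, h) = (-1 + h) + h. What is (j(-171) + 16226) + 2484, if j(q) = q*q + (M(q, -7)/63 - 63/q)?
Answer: 76530289/1596 ≈ 47951.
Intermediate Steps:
M(Z, h) = -¼ + h/2 (M(Z, h) = ((-1 + h) + h)/4 = (-1 + 2*h)/4 = -¼ + h/2)
j(q) = -5/84 + q² - 63/q (j(q) = q*q + ((-¼ + (½)*(-7))/63 - 63/q) = q² + ((-¼ - 7/2)*(1/63) - 63/q) = q² + (-15/4*1/63 - 63/q) = q² + (-5/84 - 63/q) = -5/84 + q² - 63/q)
(j(-171) + 16226) + 2484 = ((-5/84 + (-171)² - 63/(-171)) + 16226) + 2484 = ((-5/84 + 29241 - 63*(-1/171)) + 16226) + 2484 = ((-5/84 + 29241 + 7/19) + 16226) + 2484 = (46669129/1596 + 16226) + 2484 = 72565825/1596 + 2484 = 76530289/1596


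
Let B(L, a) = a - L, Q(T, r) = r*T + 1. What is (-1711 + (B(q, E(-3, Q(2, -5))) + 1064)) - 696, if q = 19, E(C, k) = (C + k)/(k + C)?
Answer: -1361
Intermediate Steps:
Q(T, r) = 1 + T*r (Q(T, r) = T*r + 1 = 1 + T*r)
E(C, k) = 1 (E(C, k) = (C + k)/(C + k) = 1)
(-1711 + (B(q, E(-3, Q(2, -5))) + 1064)) - 696 = (-1711 + ((1 - 1*19) + 1064)) - 696 = (-1711 + ((1 - 19) + 1064)) - 696 = (-1711 + (-18 + 1064)) - 696 = (-1711 + 1046) - 696 = -665 - 696 = -1361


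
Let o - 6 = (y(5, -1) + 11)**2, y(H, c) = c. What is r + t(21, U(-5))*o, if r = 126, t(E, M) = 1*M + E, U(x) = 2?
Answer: 2564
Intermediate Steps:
t(E, M) = E + M (t(E, M) = M + E = E + M)
o = 106 (o = 6 + (-1 + 11)**2 = 6 + 10**2 = 6 + 100 = 106)
r + t(21, U(-5))*o = 126 + (21 + 2)*106 = 126 + 23*106 = 126 + 2438 = 2564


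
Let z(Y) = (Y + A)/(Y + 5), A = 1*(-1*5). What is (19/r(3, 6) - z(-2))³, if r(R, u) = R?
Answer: 17576/27 ≈ 650.96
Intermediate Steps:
A = -5 (A = 1*(-5) = -5)
z(Y) = (-5 + Y)/(5 + Y) (z(Y) = (Y - 5)/(Y + 5) = (-5 + Y)/(5 + Y))
(19/r(3, 6) - z(-2))³ = (19/3 - (-5 - 2)/(5 - 2))³ = (19*(⅓) - (-7)/3)³ = (19/3 - (-7)/3)³ = (19/3 - 1*(-7/3))³ = (19/3 + 7/3)³ = (26/3)³ = 17576/27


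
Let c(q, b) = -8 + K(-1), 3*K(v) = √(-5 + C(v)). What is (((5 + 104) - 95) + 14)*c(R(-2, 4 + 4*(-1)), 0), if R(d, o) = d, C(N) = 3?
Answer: -224 + 28*I*√2/3 ≈ -224.0 + 13.199*I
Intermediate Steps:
K(v) = I*√2/3 (K(v) = √(-5 + 3)/3 = √(-2)/3 = (I*√2)/3 = I*√2/3)
c(q, b) = -8 + I*√2/3
(((5 + 104) - 95) + 14)*c(R(-2, 4 + 4*(-1)), 0) = (((5 + 104) - 95) + 14)*(-8 + I*√2/3) = ((109 - 95) + 14)*(-8 + I*√2/3) = (14 + 14)*(-8 + I*√2/3) = 28*(-8 + I*√2/3) = -224 + 28*I*√2/3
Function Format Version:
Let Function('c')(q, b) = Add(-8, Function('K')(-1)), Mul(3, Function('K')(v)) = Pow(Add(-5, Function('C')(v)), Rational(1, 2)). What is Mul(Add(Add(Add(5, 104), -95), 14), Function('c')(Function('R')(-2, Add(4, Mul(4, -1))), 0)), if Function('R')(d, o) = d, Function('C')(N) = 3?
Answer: Add(-224, Mul(Rational(28, 3), I, Pow(2, Rational(1, 2)))) ≈ Add(-224.00, Mul(13.199, I))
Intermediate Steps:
Function('K')(v) = Mul(Rational(1, 3), I, Pow(2, Rational(1, 2))) (Function('K')(v) = Mul(Rational(1, 3), Pow(Add(-5, 3), Rational(1, 2))) = Mul(Rational(1, 3), Pow(-2, Rational(1, 2))) = Mul(Rational(1, 3), Mul(I, Pow(2, Rational(1, 2)))) = Mul(Rational(1, 3), I, Pow(2, Rational(1, 2))))
Function('c')(q, b) = Add(-8, Mul(Rational(1, 3), I, Pow(2, Rational(1, 2))))
Mul(Add(Add(Add(5, 104), -95), 14), Function('c')(Function('R')(-2, Add(4, Mul(4, -1))), 0)) = Mul(Add(Add(Add(5, 104), -95), 14), Add(-8, Mul(Rational(1, 3), I, Pow(2, Rational(1, 2))))) = Mul(Add(Add(109, -95), 14), Add(-8, Mul(Rational(1, 3), I, Pow(2, Rational(1, 2))))) = Mul(Add(14, 14), Add(-8, Mul(Rational(1, 3), I, Pow(2, Rational(1, 2))))) = Mul(28, Add(-8, Mul(Rational(1, 3), I, Pow(2, Rational(1, 2))))) = Add(-224, Mul(Rational(28, 3), I, Pow(2, Rational(1, 2))))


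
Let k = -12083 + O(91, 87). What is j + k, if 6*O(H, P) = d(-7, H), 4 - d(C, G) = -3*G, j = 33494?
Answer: 128743/6 ≈ 21457.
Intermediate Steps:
d(C, G) = 4 + 3*G (d(C, G) = 4 - (-3)*G = 4 + 3*G)
O(H, P) = 2/3 + H/2 (O(H, P) = (4 + 3*H)/6 = 2/3 + H/2)
k = -72221/6 (k = -12083 + (2/3 + (1/2)*91) = -12083 + (2/3 + 91/2) = -12083 + 277/6 = -72221/6 ≈ -12037.)
j + k = 33494 - 72221/6 = 128743/6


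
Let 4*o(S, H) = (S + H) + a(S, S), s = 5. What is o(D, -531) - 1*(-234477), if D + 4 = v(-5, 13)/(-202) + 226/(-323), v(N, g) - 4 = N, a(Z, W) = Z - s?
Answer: 30579580443/130492 ≈ 2.3434e+5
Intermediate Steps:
a(Z, W) = -5 + Z (a(Z, W) = Z - 1*5 = Z - 5 = -5 + Z)
v(N, g) = 4 + N
D = -306313/65246 (D = -4 + ((4 - 5)/(-202) + 226/(-323)) = -4 + (-1*(-1/202) + 226*(-1/323)) = -4 + (1/202 - 226/323) = -4 - 45329/65246 = -306313/65246 ≈ -4.6947)
o(S, H) = -5/4 + S/2 + H/4 (o(S, H) = ((S + H) + (-5 + S))/4 = ((H + S) + (-5 + S))/4 = (-5 + H + 2*S)/4 = -5/4 + S/2 + H/4)
o(D, -531) - 1*(-234477) = (-5/4 + (1/2)*(-306313/65246) + (1/4)*(-531)) - 1*(-234477) = (-5/4 - 306313/130492 - 531/4) + 234477 = -17792241/130492 + 234477 = 30579580443/130492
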